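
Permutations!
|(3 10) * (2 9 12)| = |(2 9 12)(3 10)| = 6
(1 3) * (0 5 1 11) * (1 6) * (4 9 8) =(0 5 6 1 3 11)(4 9 8) =[5, 3, 2, 11, 9, 6, 1, 7, 4, 8, 10, 0]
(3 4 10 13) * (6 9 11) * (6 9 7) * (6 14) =(3 4 10 13)(6 7 14)(9 11) =[0, 1, 2, 4, 10, 5, 7, 14, 8, 11, 13, 9, 12, 3, 6]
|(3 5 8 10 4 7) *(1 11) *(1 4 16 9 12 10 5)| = 20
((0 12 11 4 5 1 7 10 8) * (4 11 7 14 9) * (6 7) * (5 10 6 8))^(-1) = (0 8 12)(1 5 10 4 9 14)(6 7) = [8, 5, 2, 3, 9, 10, 7, 6, 12, 14, 4, 11, 0, 13, 1]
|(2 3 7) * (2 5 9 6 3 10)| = |(2 10)(3 7 5 9 6)| = 10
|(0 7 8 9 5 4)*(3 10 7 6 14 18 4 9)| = 20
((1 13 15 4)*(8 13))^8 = (1 15 8 4 13) = [0, 15, 2, 3, 13, 5, 6, 7, 4, 9, 10, 11, 12, 1, 14, 8]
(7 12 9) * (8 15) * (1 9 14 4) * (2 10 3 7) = (1 9 2 10 3 7 12 14 4)(8 15) = [0, 9, 10, 7, 1, 5, 6, 12, 15, 2, 3, 11, 14, 13, 4, 8]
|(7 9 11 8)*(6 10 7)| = |(6 10 7 9 11 8)| = 6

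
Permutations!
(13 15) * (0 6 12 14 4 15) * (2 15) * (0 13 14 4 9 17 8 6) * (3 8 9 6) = [0, 1, 15, 8, 2, 5, 12, 7, 3, 17, 10, 11, 4, 13, 6, 14, 16, 9] = (2 15 14 6 12 4)(3 8)(9 17)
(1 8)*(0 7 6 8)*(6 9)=(0 7 9 6 8 1)=[7, 0, 2, 3, 4, 5, 8, 9, 1, 6]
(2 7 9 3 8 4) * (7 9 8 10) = (2 9 3 10 7 8 4) = [0, 1, 9, 10, 2, 5, 6, 8, 4, 3, 7]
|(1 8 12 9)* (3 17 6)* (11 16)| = 12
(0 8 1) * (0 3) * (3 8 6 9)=[6, 8, 2, 0, 4, 5, 9, 7, 1, 3]=(0 6 9 3)(1 8)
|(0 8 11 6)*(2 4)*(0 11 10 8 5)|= |(0 5)(2 4)(6 11)(8 10)|= 2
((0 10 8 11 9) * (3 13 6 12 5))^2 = (0 8 9 10 11)(3 6 5 13 12) = [8, 1, 2, 6, 4, 13, 5, 7, 9, 10, 11, 0, 3, 12]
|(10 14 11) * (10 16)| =|(10 14 11 16)| =4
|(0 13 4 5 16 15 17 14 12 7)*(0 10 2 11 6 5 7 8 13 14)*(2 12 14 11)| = 42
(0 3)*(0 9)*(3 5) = [5, 1, 2, 9, 4, 3, 6, 7, 8, 0] = (0 5 3 9)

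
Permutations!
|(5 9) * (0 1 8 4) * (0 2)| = 10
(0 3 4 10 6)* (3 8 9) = (0 8 9 3 4 10 6) = [8, 1, 2, 4, 10, 5, 0, 7, 9, 3, 6]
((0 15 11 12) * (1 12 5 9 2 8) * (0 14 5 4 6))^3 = (0 4 15 6 11)(1 5 8 14 2 12 9) = [4, 5, 12, 3, 15, 8, 11, 7, 14, 1, 10, 0, 9, 13, 2, 6]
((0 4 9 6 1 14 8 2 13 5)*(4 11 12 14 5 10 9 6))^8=(0 9 14 1 13 11 4 8 5 10 12 6 2)=[9, 13, 0, 3, 8, 10, 2, 7, 5, 14, 12, 4, 6, 11, 1]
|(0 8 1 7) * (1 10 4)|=|(0 8 10 4 1 7)|=6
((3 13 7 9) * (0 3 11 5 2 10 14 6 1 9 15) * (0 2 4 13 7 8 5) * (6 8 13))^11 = (0 1 5 10 7 11 6 8 2 3 9 4 14 15) = [1, 5, 3, 9, 14, 10, 8, 11, 2, 4, 7, 6, 12, 13, 15, 0]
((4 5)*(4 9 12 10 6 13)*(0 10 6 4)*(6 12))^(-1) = (0 13 6 9 5 4 10) = [13, 1, 2, 3, 10, 4, 9, 7, 8, 5, 0, 11, 12, 6]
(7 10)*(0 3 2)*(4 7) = (0 3 2)(4 7 10) = [3, 1, 0, 2, 7, 5, 6, 10, 8, 9, 4]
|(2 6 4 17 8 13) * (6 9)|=|(2 9 6 4 17 8 13)|=7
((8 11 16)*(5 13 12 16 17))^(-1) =(5 17 11 8 16 12 13) =[0, 1, 2, 3, 4, 17, 6, 7, 16, 9, 10, 8, 13, 5, 14, 15, 12, 11]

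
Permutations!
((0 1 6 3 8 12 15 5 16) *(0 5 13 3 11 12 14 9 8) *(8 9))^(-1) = [3, 0, 2, 13, 4, 16, 1, 7, 14, 9, 10, 6, 11, 15, 8, 12, 5] = (0 3 13 15 12 11 6 1)(5 16)(8 14)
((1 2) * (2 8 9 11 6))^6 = (11) = [0, 1, 2, 3, 4, 5, 6, 7, 8, 9, 10, 11]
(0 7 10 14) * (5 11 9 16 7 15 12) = (0 15 12 5 11 9 16 7 10 14) = [15, 1, 2, 3, 4, 11, 6, 10, 8, 16, 14, 9, 5, 13, 0, 12, 7]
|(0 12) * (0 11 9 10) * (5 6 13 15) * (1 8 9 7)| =8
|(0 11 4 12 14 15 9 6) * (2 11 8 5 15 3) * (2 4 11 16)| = 12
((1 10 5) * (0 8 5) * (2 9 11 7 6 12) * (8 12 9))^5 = (0 1 8 12 10 5 2)(6 9 11 7) = [1, 8, 0, 3, 4, 2, 9, 6, 12, 11, 5, 7, 10]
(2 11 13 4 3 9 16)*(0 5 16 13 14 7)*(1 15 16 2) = (0 5 2 11 14 7)(1 15 16)(3 9 13 4) = [5, 15, 11, 9, 3, 2, 6, 0, 8, 13, 10, 14, 12, 4, 7, 16, 1]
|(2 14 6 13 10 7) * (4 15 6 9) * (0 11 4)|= 11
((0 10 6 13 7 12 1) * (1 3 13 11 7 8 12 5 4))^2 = (0 6 7 4)(1 10 11 5)(3 8)(12 13) = [6, 10, 2, 8, 0, 1, 7, 4, 3, 9, 11, 5, 13, 12]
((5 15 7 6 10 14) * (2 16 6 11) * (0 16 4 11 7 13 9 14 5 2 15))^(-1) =(0 5 10 6 16)(2 14 9 13 15 11 4) =[5, 1, 14, 3, 2, 10, 16, 7, 8, 13, 6, 4, 12, 15, 9, 11, 0]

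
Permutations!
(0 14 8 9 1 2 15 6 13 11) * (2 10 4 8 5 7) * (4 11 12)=(0 14 5 7 2 15 6 13 12 4 8 9 1 10 11)=[14, 10, 15, 3, 8, 7, 13, 2, 9, 1, 11, 0, 4, 12, 5, 6]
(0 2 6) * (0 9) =(0 2 6 9) =[2, 1, 6, 3, 4, 5, 9, 7, 8, 0]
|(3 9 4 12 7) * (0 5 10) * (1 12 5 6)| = 10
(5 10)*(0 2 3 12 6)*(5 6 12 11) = (12)(0 2 3 11 5 10 6) = [2, 1, 3, 11, 4, 10, 0, 7, 8, 9, 6, 5, 12]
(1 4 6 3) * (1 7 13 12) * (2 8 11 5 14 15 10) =[0, 4, 8, 7, 6, 14, 3, 13, 11, 9, 2, 5, 1, 12, 15, 10] =(1 4 6 3 7 13 12)(2 8 11 5 14 15 10)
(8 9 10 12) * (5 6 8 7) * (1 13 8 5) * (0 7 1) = (0 7)(1 13 8 9 10 12)(5 6) = [7, 13, 2, 3, 4, 6, 5, 0, 9, 10, 12, 11, 1, 8]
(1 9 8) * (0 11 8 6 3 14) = (0 11 8 1 9 6 3 14) = [11, 9, 2, 14, 4, 5, 3, 7, 1, 6, 10, 8, 12, 13, 0]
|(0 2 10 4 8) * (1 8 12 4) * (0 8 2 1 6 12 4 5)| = |(0 1 2 10 6 12 5)| = 7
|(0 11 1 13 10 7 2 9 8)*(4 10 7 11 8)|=8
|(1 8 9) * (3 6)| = |(1 8 9)(3 6)| = 6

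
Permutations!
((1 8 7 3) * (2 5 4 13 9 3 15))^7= (1 13 2 8 9 5 7 3 4 15)= [0, 13, 8, 4, 15, 7, 6, 3, 9, 5, 10, 11, 12, 2, 14, 1]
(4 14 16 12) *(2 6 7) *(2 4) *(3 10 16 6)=(2 3 10 16 12)(4 14 6 7)=[0, 1, 3, 10, 14, 5, 7, 4, 8, 9, 16, 11, 2, 13, 6, 15, 12]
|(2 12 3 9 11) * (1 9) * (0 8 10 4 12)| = |(0 8 10 4 12 3 1 9 11 2)| = 10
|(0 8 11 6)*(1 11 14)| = 6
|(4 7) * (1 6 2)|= |(1 6 2)(4 7)|= 6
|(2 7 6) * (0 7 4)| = 5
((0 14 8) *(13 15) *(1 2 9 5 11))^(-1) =(0 8 14)(1 11 5 9 2)(13 15) =[8, 11, 1, 3, 4, 9, 6, 7, 14, 2, 10, 5, 12, 15, 0, 13]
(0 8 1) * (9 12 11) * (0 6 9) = (0 8 1 6 9 12 11) = [8, 6, 2, 3, 4, 5, 9, 7, 1, 12, 10, 0, 11]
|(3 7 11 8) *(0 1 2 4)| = |(0 1 2 4)(3 7 11 8)| = 4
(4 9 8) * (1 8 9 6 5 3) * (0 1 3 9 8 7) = (0 1 7)(4 6 5 9 8) = [1, 7, 2, 3, 6, 9, 5, 0, 4, 8]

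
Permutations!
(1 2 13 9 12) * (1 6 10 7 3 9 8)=(1 2 13 8)(3 9 12 6 10 7)=[0, 2, 13, 9, 4, 5, 10, 3, 1, 12, 7, 11, 6, 8]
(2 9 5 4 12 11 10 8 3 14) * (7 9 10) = [0, 1, 10, 14, 12, 4, 6, 9, 3, 5, 8, 7, 11, 13, 2] = (2 10 8 3 14)(4 12 11 7 9 5)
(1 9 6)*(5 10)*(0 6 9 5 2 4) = (0 6 1 5 10 2 4) = [6, 5, 4, 3, 0, 10, 1, 7, 8, 9, 2]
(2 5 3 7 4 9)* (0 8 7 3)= [8, 1, 5, 3, 9, 0, 6, 4, 7, 2]= (0 8 7 4 9 2 5)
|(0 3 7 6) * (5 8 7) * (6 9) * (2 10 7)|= |(0 3 5 8 2 10 7 9 6)|= 9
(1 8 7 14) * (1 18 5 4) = (1 8 7 14 18 5 4) = [0, 8, 2, 3, 1, 4, 6, 14, 7, 9, 10, 11, 12, 13, 18, 15, 16, 17, 5]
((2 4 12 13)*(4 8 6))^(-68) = [0, 1, 12, 3, 8, 5, 2, 7, 13, 9, 10, 11, 6, 4] = (2 12 6)(4 8 13)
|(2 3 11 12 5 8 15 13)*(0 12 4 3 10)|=|(0 12 5 8 15 13 2 10)(3 11 4)|=24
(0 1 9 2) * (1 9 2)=(0 9 1 2)=[9, 2, 0, 3, 4, 5, 6, 7, 8, 1]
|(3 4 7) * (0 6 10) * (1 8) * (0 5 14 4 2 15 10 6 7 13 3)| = 8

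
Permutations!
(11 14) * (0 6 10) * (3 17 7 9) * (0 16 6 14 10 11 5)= (0 14 5)(3 17 7 9)(6 11 10 16)= [14, 1, 2, 17, 4, 0, 11, 9, 8, 3, 16, 10, 12, 13, 5, 15, 6, 7]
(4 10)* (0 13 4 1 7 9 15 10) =(0 13 4)(1 7 9 15 10) =[13, 7, 2, 3, 0, 5, 6, 9, 8, 15, 1, 11, 12, 4, 14, 10]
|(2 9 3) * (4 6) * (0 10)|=|(0 10)(2 9 3)(4 6)|=6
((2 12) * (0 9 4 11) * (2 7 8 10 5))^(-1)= (0 11 4 9)(2 5 10 8 7 12)= [11, 1, 5, 3, 9, 10, 6, 12, 7, 0, 8, 4, 2]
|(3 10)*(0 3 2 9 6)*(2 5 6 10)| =7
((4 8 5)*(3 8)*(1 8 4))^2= (1 5 8)= [0, 5, 2, 3, 4, 8, 6, 7, 1]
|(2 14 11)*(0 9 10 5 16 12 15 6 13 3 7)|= |(0 9 10 5 16 12 15 6 13 3 7)(2 14 11)|= 33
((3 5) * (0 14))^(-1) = (0 14)(3 5) = [14, 1, 2, 5, 4, 3, 6, 7, 8, 9, 10, 11, 12, 13, 0]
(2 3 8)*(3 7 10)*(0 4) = (0 4)(2 7 10 3 8) = [4, 1, 7, 8, 0, 5, 6, 10, 2, 9, 3]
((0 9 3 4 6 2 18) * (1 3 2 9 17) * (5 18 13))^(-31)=(0 1 4 9 13 18 17 3 6 2 5)=[1, 4, 5, 6, 9, 0, 2, 7, 8, 13, 10, 11, 12, 18, 14, 15, 16, 3, 17]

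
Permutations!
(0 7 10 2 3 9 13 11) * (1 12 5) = (0 7 10 2 3 9 13 11)(1 12 5) = [7, 12, 3, 9, 4, 1, 6, 10, 8, 13, 2, 0, 5, 11]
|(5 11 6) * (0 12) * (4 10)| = |(0 12)(4 10)(5 11 6)| = 6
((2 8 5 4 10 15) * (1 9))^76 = (2 10 5)(4 8 15) = [0, 1, 10, 3, 8, 2, 6, 7, 15, 9, 5, 11, 12, 13, 14, 4]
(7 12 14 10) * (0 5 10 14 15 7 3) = [5, 1, 2, 0, 4, 10, 6, 12, 8, 9, 3, 11, 15, 13, 14, 7] = (0 5 10 3)(7 12 15)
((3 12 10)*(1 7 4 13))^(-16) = (13)(3 10 12) = [0, 1, 2, 10, 4, 5, 6, 7, 8, 9, 12, 11, 3, 13]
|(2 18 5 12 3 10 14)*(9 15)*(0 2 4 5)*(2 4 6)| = 10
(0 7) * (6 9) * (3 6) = (0 7)(3 6 9) = [7, 1, 2, 6, 4, 5, 9, 0, 8, 3]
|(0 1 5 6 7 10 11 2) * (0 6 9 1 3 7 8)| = 24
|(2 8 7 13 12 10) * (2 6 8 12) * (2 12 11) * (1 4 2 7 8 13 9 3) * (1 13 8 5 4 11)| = |(1 11 7 9 3 13 12 10 6 8 5 4 2)| = 13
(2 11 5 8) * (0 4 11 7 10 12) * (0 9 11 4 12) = (0 12 9 11 5 8 2 7 10) = [12, 1, 7, 3, 4, 8, 6, 10, 2, 11, 0, 5, 9]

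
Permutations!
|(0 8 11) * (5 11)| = 4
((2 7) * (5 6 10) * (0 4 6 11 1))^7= [0, 1, 7, 3, 4, 5, 6, 2, 8, 9, 10, 11]= (11)(2 7)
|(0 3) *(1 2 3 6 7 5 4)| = 8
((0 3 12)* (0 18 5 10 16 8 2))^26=(0 2 8 16 10 5 18 12 3)=[2, 1, 8, 0, 4, 18, 6, 7, 16, 9, 5, 11, 3, 13, 14, 15, 10, 17, 12]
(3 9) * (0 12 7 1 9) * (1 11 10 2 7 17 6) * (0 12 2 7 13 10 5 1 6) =[2, 9, 13, 12, 4, 1, 6, 11, 8, 3, 7, 5, 17, 10, 14, 15, 16, 0] =(0 2 13 10 7 11 5 1 9 3 12 17)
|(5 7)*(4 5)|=3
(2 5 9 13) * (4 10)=(2 5 9 13)(4 10)=[0, 1, 5, 3, 10, 9, 6, 7, 8, 13, 4, 11, 12, 2]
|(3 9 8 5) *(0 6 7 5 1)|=|(0 6 7 5 3 9 8 1)|=8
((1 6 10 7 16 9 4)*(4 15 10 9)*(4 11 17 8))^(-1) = (1 4 8 17 11 16 7 10 15 9 6) = [0, 4, 2, 3, 8, 5, 1, 10, 17, 6, 15, 16, 12, 13, 14, 9, 7, 11]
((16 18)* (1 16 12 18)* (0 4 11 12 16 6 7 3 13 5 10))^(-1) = (0 10 5 13 3 7 6 1 16 18 12 11 4) = [10, 16, 2, 7, 0, 13, 1, 6, 8, 9, 5, 4, 11, 3, 14, 15, 18, 17, 12]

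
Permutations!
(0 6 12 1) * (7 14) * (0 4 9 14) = (0 6 12 1 4 9 14 7) = [6, 4, 2, 3, 9, 5, 12, 0, 8, 14, 10, 11, 1, 13, 7]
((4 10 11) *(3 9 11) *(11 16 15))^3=[0, 1, 2, 15, 9, 5, 6, 7, 8, 11, 16, 3, 12, 13, 14, 10, 4]=(3 15 10 16 4 9 11)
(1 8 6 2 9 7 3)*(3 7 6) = (1 8 3)(2 9 6) = [0, 8, 9, 1, 4, 5, 2, 7, 3, 6]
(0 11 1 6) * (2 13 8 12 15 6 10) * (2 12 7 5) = (0 11 1 10 12 15 6)(2 13 8 7 5) = [11, 10, 13, 3, 4, 2, 0, 5, 7, 9, 12, 1, 15, 8, 14, 6]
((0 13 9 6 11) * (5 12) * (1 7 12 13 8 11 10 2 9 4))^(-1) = (0 11 8)(1 4 13 5 12 7)(2 10 6 9) = [11, 4, 10, 3, 13, 12, 9, 1, 0, 2, 6, 8, 7, 5]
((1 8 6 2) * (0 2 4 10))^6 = [10, 2, 0, 3, 6, 5, 8, 7, 1, 9, 4] = (0 10 4 6 8 1 2)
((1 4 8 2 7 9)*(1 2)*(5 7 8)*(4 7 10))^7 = (1 9 8 7 2)(4 5 10) = [0, 9, 1, 3, 5, 10, 6, 2, 7, 8, 4]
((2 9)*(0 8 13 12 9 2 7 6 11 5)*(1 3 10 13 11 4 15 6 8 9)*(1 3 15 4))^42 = (15)(3 13)(10 12) = [0, 1, 2, 13, 4, 5, 6, 7, 8, 9, 12, 11, 10, 3, 14, 15]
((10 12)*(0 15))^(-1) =(0 15)(10 12) =[15, 1, 2, 3, 4, 5, 6, 7, 8, 9, 12, 11, 10, 13, 14, 0]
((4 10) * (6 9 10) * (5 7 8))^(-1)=[0, 1, 2, 3, 10, 8, 4, 5, 7, 6, 9]=(4 10 9 6)(5 8 7)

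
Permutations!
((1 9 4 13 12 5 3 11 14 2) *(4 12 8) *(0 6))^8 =(14)(4 8 13) =[0, 1, 2, 3, 8, 5, 6, 7, 13, 9, 10, 11, 12, 4, 14]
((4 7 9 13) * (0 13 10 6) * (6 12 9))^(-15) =(13) =[0, 1, 2, 3, 4, 5, 6, 7, 8, 9, 10, 11, 12, 13]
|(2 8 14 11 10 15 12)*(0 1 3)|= 21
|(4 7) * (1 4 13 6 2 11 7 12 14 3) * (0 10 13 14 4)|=10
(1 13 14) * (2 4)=[0, 13, 4, 3, 2, 5, 6, 7, 8, 9, 10, 11, 12, 14, 1]=(1 13 14)(2 4)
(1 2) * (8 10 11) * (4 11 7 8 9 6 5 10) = (1 2)(4 11 9 6 5 10 7 8) = [0, 2, 1, 3, 11, 10, 5, 8, 4, 6, 7, 9]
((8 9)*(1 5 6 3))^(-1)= (1 3 6 5)(8 9)= [0, 3, 2, 6, 4, 1, 5, 7, 9, 8]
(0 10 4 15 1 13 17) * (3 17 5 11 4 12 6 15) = [10, 13, 2, 17, 3, 11, 15, 7, 8, 9, 12, 4, 6, 5, 14, 1, 16, 0] = (0 10 12 6 15 1 13 5 11 4 3 17)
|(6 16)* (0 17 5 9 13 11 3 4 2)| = 18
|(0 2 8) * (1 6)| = |(0 2 8)(1 6)| = 6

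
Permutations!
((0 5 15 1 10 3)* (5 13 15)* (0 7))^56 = [0, 1, 2, 3, 4, 5, 6, 7, 8, 9, 10, 11, 12, 13, 14, 15] = (15)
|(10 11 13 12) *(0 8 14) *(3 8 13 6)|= |(0 13 12 10 11 6 3 8 14)|= 9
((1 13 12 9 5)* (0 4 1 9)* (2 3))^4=(0 12 13 1 4)=[12, 4, 2, 3, 0, 5, 6, 7, 8, 9, 10, 11, 13, 1]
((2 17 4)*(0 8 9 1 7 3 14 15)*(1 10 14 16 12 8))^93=(17)(0 12 15 16 14 3 10 7 9 1 8)=[12, 8, 2, 10, 4, 5, 6, 9, 0, 1, 7, 11, 15, 13, 3, 16, 14, 17]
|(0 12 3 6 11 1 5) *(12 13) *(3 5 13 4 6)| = |(0 4 6 11 1 13 12 5)| = 8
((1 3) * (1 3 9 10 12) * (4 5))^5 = (1 9 10 12)(4 5) = [0, 9, 2, 3, 5, 4, 6, 7, 8, 10, 12, 11, 1]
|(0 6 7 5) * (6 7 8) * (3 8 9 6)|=|(0 7 5)(3 8)(6 9)|=6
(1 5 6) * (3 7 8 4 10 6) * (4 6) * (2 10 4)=(1 5 3 7 8 6)(2 10)=[0, 5, 10, 7, 4, 3, 1, 8, 6, 9, 2]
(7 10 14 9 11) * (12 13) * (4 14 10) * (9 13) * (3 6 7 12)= (3 6 7 4 14 13)(9 11 12)= [0, 1, 2, 6, 14, 5, 7, 4, 8, 11, 10, 12, 9, 3, 13]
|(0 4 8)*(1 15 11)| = |(0 4 8)(1 15 11)| = 3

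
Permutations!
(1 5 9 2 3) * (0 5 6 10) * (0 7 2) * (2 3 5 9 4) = [9, 6, 5, 1, 2, 4, 10, 3, 8, 0, 7] = (0 9)(1 6 10 7 3)(2 5 4)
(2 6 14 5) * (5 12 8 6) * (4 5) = (2 4 5)(6 14 12 8) = [0, 1, 4, 3, 5, 2, 14, 7, 6, 9, 10, 11, 8, 13, 12]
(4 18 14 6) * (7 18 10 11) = (4 10 11 7 18 14 6) = [0, 1, 2, 3, 10, 5, 4, 18, 8, 9, 11, 7, 12, 13, 6, 15, 16, 17, 14]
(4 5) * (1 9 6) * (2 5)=[0, 9, 5, 3, 2, 4, 1, 7, 8, 6]=(1 9 6)(2 5 4)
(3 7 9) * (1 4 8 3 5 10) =[0, 4, 2, 7, 8, 10, 6, 9, 3, 5, 1] =(1 4 8 3 7 9 5 10)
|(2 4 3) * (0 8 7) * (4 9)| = 12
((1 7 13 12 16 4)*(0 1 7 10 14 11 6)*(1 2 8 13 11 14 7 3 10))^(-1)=(0 6 11 7 10 3 4 16 12 13 8 2)=[6, 1, 0, 4, 16, 5, 11, 10, 2, 9, 3, 7, 13, 8, 14, 15, 12]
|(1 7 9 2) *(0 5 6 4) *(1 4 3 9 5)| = |(0 1 7 5 6 3 9 2 4)| = 9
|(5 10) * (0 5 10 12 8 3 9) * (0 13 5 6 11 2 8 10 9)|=|(0 6 11 2 8 3)(5 12 10 9 13)|=30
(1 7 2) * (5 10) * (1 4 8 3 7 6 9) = (1 6 9)(2 4 8 3 7)(5 10) = [0, 6, 4, 7, 8, 10, 9, 2, 3, 1, 5]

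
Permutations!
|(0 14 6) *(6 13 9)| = 5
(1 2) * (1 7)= (1 2 7)= [0, 2, 7, 3, 4, 5, 6, 1]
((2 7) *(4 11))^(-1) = (2 7)(4 11) = [0, 1, 7, 3, 11, 5, 6, 2, 8, 9, 10, 4]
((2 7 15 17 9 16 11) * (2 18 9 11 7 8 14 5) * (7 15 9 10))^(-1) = (2 5 14 8)(7 10 18 11 17 15 16 9) = [0, 1, 5, 3, 4, 14, 6, 10, 2, 7, 18, 17, 12, 13, 8, 16, 9, 15, 11]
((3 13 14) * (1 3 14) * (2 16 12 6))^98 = (1 13 3)(2 12)(6 16) = [0, 13, 12, 1, 4, 5, 16, 7, 8, 9, 10, 11, 2, 3, 14, 15, 6]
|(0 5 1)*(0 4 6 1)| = |(0 5)(1 4 6)| = 6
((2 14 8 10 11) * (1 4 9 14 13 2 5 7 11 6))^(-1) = (1 6 10 8 14 9 4)(2 13)(5 11 7) = [0, 6, 13, 3, 1, 11, 10, 5, 14, 4, 8, 7, 12, 2, 9]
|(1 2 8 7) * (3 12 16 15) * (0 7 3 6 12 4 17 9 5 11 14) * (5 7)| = 8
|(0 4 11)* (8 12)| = 6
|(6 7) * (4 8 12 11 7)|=|(4 8 12 11 7 6)|=6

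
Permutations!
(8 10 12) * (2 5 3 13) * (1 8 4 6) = (1 8 10 12 4 6)(2 5 3 13) = [0, 8, 5, 13, 6, 3, 1, 7, 10, 9, 12, 11, 4, 2]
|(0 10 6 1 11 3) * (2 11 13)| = 8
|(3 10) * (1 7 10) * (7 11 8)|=|(1 11 8 7 10 3)|=6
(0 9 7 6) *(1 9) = (0 1 9 7 6) = [1, 9, 2, 3, 4, 5, 0, 6, 8, 7]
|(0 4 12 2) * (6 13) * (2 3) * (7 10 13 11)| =5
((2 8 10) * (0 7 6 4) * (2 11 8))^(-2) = (0 6)(4 7)(8 10 11) = [6, 1, 2, 3, 7, 5, 0, 4, 10, 9, 11, 8]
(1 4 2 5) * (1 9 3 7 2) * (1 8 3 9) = [0, 4, 5, 7, 8, 1, 6, 2, 3, 9] = (9)(1 4 8 3 7 2 5)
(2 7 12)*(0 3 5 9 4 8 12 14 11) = (0 3 5 9 4 8 12 2 7 14 11) = [3, 1, 7, 5, 8, 9, 6, 14, 12, 4, 10, 0, 2, 13, 11]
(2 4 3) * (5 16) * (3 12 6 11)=(2 4 12 6 11 3)(5 16)=[0, 1, 4, 2, 12, 16, 11, 7, 8, 9, 10, 3, 6, 13, 14, 15, 5]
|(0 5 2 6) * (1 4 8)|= |(0 5 2 6)(1 4 8)|= 12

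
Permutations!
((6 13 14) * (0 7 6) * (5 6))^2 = (0 5 13)(6 14 7) = [5, 1, 2, 3, 4, 13, 14, 6, 8, 9, 10, 11, 12, 0, 7]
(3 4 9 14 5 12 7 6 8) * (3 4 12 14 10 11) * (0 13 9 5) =[13, 1, 2, 12, 5, 14, 8, 6, 4, 10, 11, 3, 7, 9, 0] =(0 13 9 10 11 3 12 7 6 8 4 5 14)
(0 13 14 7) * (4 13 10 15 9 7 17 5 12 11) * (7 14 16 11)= (0 10 15 9 14 17 5 12 7)(4 13 16 11)= [10, 1, 2, 3, 13, 12, 6, 0, 8, 14, 15, 4, 7, 16, 17, 9, 11, 5]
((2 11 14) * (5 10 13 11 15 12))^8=(15)=[0, 1, 2, 3, 4, 5, 6, 7, 8, 9, 10, 11, 12, 13, 14, 15]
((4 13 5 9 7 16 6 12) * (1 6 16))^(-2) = (16)(1 9 13 12)(4 6 7 5) = [0, 9, 2, 3, 6, 4, 7, 5, 8, 13, 10, 11, 1, 12, 14, 15, 16]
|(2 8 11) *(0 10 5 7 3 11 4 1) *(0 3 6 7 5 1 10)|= |(1 3 11 2 8 4 10)(6 7)|= 14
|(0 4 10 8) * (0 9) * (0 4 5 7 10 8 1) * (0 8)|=|(0 5 7 10 1 8 9 4)|=8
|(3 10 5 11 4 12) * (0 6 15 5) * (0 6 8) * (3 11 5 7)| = |(0 8)(3 10 6 15 7)(4 12 11)| = 30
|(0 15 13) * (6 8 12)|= 3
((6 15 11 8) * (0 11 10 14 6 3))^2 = (0 8)(3 11)(6 10)(14 15) = [8, 1, 2, 11, 4, 5, 10, 7, 0, 9, 6, 3, 12, 13, 15, 14]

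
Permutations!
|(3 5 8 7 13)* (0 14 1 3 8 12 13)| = 9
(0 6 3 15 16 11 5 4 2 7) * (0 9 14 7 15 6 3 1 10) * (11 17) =(0 3 6 1 10)(2 15 16 17 11 5 4)(7 9 14) =[3, 10, 15, 6, 2, 4, 1, 9, 8, 14, 0, 5, 12, 13, 7, 16, 17, 11]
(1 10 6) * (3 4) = (1 10 6)(3 4) = [0, 10, 2, 4, 3, 5, 1, 7, 8, 9, 6]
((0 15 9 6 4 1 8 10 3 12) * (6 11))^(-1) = (0 12 3 10 8 1 4 6 11 9 15) = [12, 4, 2, 10, 6, 5, 11, 7, 1, 15, 8, 9, 3, 13, 14, 0]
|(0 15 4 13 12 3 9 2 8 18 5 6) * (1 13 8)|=42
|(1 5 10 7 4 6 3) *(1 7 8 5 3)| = |(1 3 7 4 6)(5 10 8)| = 15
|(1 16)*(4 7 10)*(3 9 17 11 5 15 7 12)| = 10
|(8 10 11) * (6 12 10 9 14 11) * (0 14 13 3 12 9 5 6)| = 11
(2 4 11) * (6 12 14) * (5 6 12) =(2 4 11)(5 6)(12 14) =[0, 1, 4, 3, 11, 6, 5, 7, 8, 9, 10, 2, 14, 13, 12]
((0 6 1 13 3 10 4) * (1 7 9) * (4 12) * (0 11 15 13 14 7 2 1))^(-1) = [9, 2, 6, 13, 12, 5, 0, 14, 8, 7, 3, 4, 10, 15, 1, 11] = (0 9 7 14 1 2 6)(3 13 15 11 4 12 10)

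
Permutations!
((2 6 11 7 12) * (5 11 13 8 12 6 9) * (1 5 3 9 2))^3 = [0, 7, 2, 9, 4, 6, 12, 8, 5, 3, 10, 13, 11, 1] = (1 7 8 5 6 12 11 13)(3 9)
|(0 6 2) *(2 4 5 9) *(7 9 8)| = 8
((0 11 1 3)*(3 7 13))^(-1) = (0 3 13 7 1 11) = [3, 11, 2, 13, 4, 5, 6, 1, 8, 9, 10, 0, 12, 7]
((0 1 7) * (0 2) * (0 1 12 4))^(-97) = (0 4 12)(1 2 7) = [4, 2, 7, 3, 12, 5, 6, 1, 8, 9, 10, 11, 0]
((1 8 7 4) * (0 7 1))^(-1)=(0 4 7)(1 8)=[4, 8, 2, 3, 7, 5, 6, 0, 1]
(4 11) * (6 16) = [0, 1, 2, 3, 11, 5, 16, 7, 8, 9, 10, 4, 12, 13, 14, 15, 6] = (4 11)(6 16)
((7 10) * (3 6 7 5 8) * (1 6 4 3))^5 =[0, 8, 2, 4, 3, 10, 1, 6, 5, 9, 7] =(1 8 5 10 7 6)(3 4)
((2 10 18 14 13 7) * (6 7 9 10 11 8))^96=(2 11 8 6 7)(9 10 18 14 13)=[0, 1, 11, 3, 4, 5, 7, 2, 6, 10, 18, 8, 12, 9, 13, 15, 16, 17, 14]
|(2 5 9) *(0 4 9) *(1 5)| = |(0 4 9 2 1 5)| = 6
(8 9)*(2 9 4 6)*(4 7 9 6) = (2 6)(7 9 8) = [0, 1, 6, 3, 4, 5, 2, 9, 7, 8]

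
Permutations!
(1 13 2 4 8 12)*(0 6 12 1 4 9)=(0 6 12 4 8 1 13 2 9)=[6, 13, 9, 3, 8, 5, 12, 7, 1, 0, 10, 11, 4, 2]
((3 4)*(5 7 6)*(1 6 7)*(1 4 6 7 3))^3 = [0, 6, 2, 4, 3, 7, 1, 5] = (1 6)(3 4)(5 7)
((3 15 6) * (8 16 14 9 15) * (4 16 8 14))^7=(3 9 6 14 15)(4 16)=[0, 1, 2, 9, 16, 5, 14, 7, 8, 6, 10, 11, 12, 13, 15, 3, 4]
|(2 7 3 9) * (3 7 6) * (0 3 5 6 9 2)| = |(0 3 2 9)(5 6)| = 4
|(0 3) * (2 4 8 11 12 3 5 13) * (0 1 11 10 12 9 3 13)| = |(0 5)(1 11 9 3)(2 4 8 10 12 13)| = 12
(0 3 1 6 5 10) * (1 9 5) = (0 3 9 5 10)(1 6) = [3, 6, 2, 9, 4, 10, 1, 7, 8, 5, 0]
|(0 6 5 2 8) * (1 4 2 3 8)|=|(0 6 5 3 8)(1 4 2)|=15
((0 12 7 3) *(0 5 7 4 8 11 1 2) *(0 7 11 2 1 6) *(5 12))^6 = [11, 1, 2, 3, 4, 6, 5, 7, 8, 9, 10, 0, 12] = (12)(0 11)(5 6)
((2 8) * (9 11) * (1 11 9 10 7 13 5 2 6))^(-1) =[0, 6, 5, 3, 4, 13, 8, 10, 2, 9, 11, 1, 12, 7] =(1 6 8 2 5 13 7 10 11)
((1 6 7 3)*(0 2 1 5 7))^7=(0 6 1 2)(3 5 7)=[6, 2, 0, 5, 4, 7, 1, 3]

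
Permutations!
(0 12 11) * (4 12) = [4, 1, 2, 3, 12, 5, 6, 7, 8, 9, 10, 0, 11] = (0 4 12 11)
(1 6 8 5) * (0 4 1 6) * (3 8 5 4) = (0 3 8 4 1)(5 6) = [3, 0, 2, 8, 1, 6, 5, 7, 4]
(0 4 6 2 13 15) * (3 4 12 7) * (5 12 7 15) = (0 7 3 4 6 2 13 5 12 15) = [7, 1, 13, 4, 6, 12, 2, 3, 8, 9, 10, 11, 15, 5, 14, 0]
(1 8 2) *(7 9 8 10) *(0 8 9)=[8, 10, 1, 3, 4, 5, 6, 0, 2, 9, 7]=(0 8 2 1 10 7)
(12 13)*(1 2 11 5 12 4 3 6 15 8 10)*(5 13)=(1 2 11 13 4 3 6 15 8 10)(5 12)=[0, 2, 11, 6, 3, 12, 15, 7, 10, 9, 1, 13, 5, 4, 14, 8]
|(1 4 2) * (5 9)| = |(1 4 2)(5 9)| = 6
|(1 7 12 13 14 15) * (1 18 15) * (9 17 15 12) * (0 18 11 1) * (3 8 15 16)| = 45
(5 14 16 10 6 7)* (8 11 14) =(5 8 11 14 16 10 6 7) =[0, 1, 2, 3, 4, 8, 7, 5, 11, 9, 6, 14, 12, 13, 16, 15, 10]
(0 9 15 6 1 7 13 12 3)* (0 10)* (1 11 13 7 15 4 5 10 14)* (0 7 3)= (0 9 4 5 10 7 3 14 1 15 6 11 13 12)= [9, 15, 2, 14, 5, 10, 11, 3, 8, 4, 7, 13, 0, 12, 1, 6]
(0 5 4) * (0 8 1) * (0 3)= [5, 3, 2, 0, 8, 4, 6, 7, 1]= (0 5 4 8 1 3)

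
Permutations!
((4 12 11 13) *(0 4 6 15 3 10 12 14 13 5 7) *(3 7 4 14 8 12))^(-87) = (0 6)(3 10)(4 11 8 5 12)(7 13)(14 15) = [6, 1, 2, 10, 11, 12, 0, 13, 5, 9, 3, 8, 4, 7, 15, 14]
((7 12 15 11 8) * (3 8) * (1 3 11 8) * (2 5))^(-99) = [0, 3, 5, 1, 4, 2, 6, 12, 7, 9, 10, 11, 15, 13, 14, 8] = (1 3)(2 5)(7 12 15 8)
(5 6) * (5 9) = (5 6 9) = [0, 1, 2, 3, 4, 6, 9, 7, 8, 5]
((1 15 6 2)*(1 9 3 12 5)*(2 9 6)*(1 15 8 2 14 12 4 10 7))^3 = (1 6 4)(2 3 7)(5 12 14 15)(8 9 10) = [0, 6, 3, 7, 1, 12, 4, 2, 9, 10, 8, 11, 14, 13, 15, 5]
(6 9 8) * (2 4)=(2 4)(6 9 8)=[0, 1, 4, 3, 2, 5, 9, 7, 6, 8]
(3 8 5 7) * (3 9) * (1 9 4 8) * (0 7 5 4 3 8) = (0 7 3 1 9 8 4) = [7, 9, 2, 1, 0, 5, 6, 3, 4, 8]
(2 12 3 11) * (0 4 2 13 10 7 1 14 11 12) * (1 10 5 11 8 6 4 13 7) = [13, 14, 0, 12, 2, 11, 4, 10, 6, 9, 1, 7, 3, 5, 8] = (0 13 5 11 7 10 1 14 8 6 4 2)(3 12)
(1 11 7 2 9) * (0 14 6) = [14, 11, 9, 3, 4, 5, 0, 2, 8, 1, 10, 7, 12, 13, 6] = (0 14 6)(1 11 7 2 9)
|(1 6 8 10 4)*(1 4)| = 4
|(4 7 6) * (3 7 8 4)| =6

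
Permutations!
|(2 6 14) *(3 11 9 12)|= 12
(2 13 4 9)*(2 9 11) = [0, 1, 13, 3, 11, 5, 6, 7, 8, 9, 10, 2, 12, 4] = (2 13 4 11)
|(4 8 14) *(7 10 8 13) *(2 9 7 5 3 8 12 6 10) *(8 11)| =|(2 9 7)(3 11 8 14 4 13 5)(6 10 12)| =21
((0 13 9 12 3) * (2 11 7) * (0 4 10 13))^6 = (13) = [0, 1, 2, 3, 4, 5, 6, 7, 8, 9, 10, 11, 12, 13]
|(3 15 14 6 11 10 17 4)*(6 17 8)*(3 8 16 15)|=9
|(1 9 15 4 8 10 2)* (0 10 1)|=|(0 10 2)(1 9 15 4 8)|=15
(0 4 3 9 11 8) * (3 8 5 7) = (0 4 8)(3 9 11 5 7) = [4, 1, 2, 9, 8, 7, 6, 3, 0, 11, 10, 5]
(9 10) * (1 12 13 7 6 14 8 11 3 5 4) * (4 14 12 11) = (1 11 3 5 14 8 4)(6 12 13 7)(9 10) = [0, 11, 2, 5, 1, 14, 12, 6, 4, 10, 9, 3, 13, 7, 8]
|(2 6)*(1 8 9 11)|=4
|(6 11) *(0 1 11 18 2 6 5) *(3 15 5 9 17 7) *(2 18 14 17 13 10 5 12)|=56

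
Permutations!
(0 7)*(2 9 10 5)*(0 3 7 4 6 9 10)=[4, 1, 10, 7, 6, 2, 9, 3, 8, 0, 5]=(0 4 6 9)(2 10 5)(3 7)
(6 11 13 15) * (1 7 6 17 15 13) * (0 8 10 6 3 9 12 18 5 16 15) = (0 8 10 6 11 1 7 3 9 12 18 5 16 15 17) = [8, 7, 2, 9, 4, 16, 11, 3, 10, 12, 6, 1, 18, 13, 14, 17, 15, 0, 5]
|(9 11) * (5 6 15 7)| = 4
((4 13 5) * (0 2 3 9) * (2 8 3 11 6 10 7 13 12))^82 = (0 3)(2 11 6 10 7 13 5 4 12)(8 9) = [3, 1, 11, 0, 12, 4, 10, 13, 9, 8, 7, 6, 2, 5]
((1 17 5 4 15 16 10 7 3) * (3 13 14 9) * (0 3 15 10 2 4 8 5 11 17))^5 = (0 1 3)(2 14 4 9 10 15 7 16 13)(5 8)(11 17) = [1, 3, 14, 0, 9, 8, 6, 16, 5, 10, 15, 17, 12, 2, 4, 7, 13, 11]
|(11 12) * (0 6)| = 2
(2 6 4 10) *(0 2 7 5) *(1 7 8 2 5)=[5, 7, 6, 3, 10, 0, 4, 1, 2, 9, 8]=(0 5)(1 7)(2 6 4 10 8)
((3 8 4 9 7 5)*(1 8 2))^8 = [0, 1, 2, 3, 4, 5, 6, 7, 8, 9] = (9)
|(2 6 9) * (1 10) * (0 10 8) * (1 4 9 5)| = 9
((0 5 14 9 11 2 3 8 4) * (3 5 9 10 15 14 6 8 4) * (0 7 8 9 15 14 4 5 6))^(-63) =[0, 1, 6, 3, 4, 5, 9, 7, 8, 11, 14, 2, 12, 13, 10, 15] =(15)(2 6 9 11)(10 14)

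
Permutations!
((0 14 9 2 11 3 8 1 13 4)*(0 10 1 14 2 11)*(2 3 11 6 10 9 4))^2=(0 8 4 6 1 2 3 14 9 10 13)=[8, 2, 3, 14, 6, 5, 1, 7, 4, 10, 13, 11, 12, 0, 9]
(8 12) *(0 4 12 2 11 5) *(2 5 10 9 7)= (0 4 12 8 5)(2 11 10 9 7)= [4, 1, 11, 3, 12, 0, 6, 2, 5, 7, 9, 10, 8]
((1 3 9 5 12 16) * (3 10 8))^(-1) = (1 16 12 5 9 3 8 10) = [0, 16, 2, 8, 4, 9, 6, 7, 10, 3, 1, 11, 5, 13, 14, 15, 12]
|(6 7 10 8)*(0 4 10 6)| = |(0 4 10 8)(6 7)| = 4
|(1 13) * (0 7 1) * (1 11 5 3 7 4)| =4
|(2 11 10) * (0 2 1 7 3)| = 7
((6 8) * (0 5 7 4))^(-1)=(0 4 7 5)(6 8)=[4, 1, 2, 3, 7, 0, 8, 5, 6]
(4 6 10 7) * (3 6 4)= (3 6 10 7)= [0, 1, 2, 6, 4, 5, 10, 3, 8, 9, 7]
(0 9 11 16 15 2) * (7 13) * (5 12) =(0 9 11 16 15 2)(5 12)(7 13) =[9, 1, 0, 3, 4, 12, 6, 13, 8, 11, 10, 16, 5, 7, 14, 2, 15]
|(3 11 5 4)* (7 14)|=4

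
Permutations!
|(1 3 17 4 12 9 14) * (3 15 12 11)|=|(1 15 12 9 14)(3 17 4 11)|=20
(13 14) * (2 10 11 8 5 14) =(2 10 11 8 5 14 13) =[0, 1, 10, 3, 4, 14, 6, 7, 5, 9, 11, 8, 12, 2, 13]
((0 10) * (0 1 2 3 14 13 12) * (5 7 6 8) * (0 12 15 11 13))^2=(0 1 3)(2 14 10)(5 6)(7 8)(11 15 13)=[1, 3, 14, 0, 4, 6, 5, 8, 7, 9, 2, 15, 12, 11, 10, 13]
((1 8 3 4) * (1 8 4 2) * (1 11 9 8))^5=(11)(1 4)=[0, 4, 2, 3, 1, 5, 6, 7, 8, 9, 10, 11]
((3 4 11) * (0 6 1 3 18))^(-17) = [4, 18, 2, 0, 6, 5, 11, 7, 8, 9, 10, 1, 12, 13, 14, 15, 16, 17, 3] = (0 4 6 11 1 18 3)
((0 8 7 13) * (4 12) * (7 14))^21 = (0 8 14 7 13)(4 12) = [8, 1, 2, 3, 12, 5, 6, 13, 14, 9, 10, 11, 4, 0, 7]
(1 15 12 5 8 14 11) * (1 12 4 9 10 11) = (1 15 4 9 10 11 12 5 8 14) = [0, 15, 2, 3, 9, 8, 6, 7, 14, 10, 11, 12, 5, 13, 1, 4]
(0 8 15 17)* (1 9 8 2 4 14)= (0 2 4 14 1 9 8 15 17)= [2, 9, 4, 3, 14, 5, 6, 7, 15, 8, 10, 11, 12, 13, 1, 17, 16, 0]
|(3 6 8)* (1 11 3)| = 5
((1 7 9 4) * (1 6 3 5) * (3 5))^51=[0, 4, 2, 3, 1, 9, 7, 6, 8, 5]=(1 4)(5 9)(6 7)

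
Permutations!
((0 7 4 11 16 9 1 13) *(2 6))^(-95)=(0 7 4 11 16 9 1 13)(2 6)=[7, 13, 6, 3, 11, 5, 2, 4, 8, 1, 10, 16, 12, 0, 14, 15, 9]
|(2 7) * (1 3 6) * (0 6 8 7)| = |(0 6 1 3 8 7 2)| = 7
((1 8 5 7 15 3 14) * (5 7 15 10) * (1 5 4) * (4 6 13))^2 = (1 7 6 4 8 10 13)(3 5)(14 15) = [0, 7, 2, 5, 8, 3, 4, 6, 10, 9, 13, 11, 12, 1, 15, 14]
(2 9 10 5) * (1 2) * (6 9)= (1 2 6 9 10 5)= [0, 2, 6, 3, 4, 1, 9, 7, 8, 10, 5]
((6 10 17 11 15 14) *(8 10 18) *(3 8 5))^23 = (3 17 14 5 10 15 18 8 11 6) = [0, 1, 2, 17, 4, 10, 3, 7, 11, 9, 15, 6, 12, 13, 5, 18, 16, 14, 8]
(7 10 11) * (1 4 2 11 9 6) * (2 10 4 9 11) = (1 9 6)(4 10 11 7) = [0, 9, 2, 3, 10, 5, 1, 4, 8, 6, 11, 7]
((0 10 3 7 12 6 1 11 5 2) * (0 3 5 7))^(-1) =[3, 6, 5, 2, 4, 10, 12, 11, 8, 9, 0, 1, 7] =(0 3 2 5 10)(1 6 12 7 11)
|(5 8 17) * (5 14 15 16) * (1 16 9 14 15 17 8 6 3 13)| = 12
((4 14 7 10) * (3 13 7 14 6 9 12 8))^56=[0, 1, 2, 7, 9, 5, 12, 4, 13, 8, 6, 11, 3, 10, 14]=(14)(3 7 4 9 8 13 10 6 12)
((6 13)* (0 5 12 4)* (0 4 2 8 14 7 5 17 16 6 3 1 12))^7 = (0 12 17 2 16 8 6 14 13 7 3 5 1) = [12, 0, 16, 5, 4, 1, 14, 3, 6, 9, 10, 11, 17, 7, 13, 15, 8, 2]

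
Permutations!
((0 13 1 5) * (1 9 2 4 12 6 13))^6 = [0, 1, 2, 3, 4, 5, 6, 7, 8, 9, 10, 11, 12, 13] = (13)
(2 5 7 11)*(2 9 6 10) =(2 5 7 11 9 6 10) =[0, 1, 5, 3, 4, 7, 10, 11, 8, 6, 2, 9]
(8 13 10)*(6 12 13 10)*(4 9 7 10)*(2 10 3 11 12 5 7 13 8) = (2 10)(3 11 12 8 4 9 13 6 5 7) = [0, 1, 10, 11, 9, 7, 5, 3, 4, 13, 2, 12, 8, 6]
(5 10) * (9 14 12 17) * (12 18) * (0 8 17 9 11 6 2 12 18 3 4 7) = [8, 1, 12, 4, 7, 10, 2, 0, 17, 14, 5, 6, 9, 13, 3, 15, 16, 11, 18] = (18)(0 8 17 11 6 2 12 9 14 3 4 7)(5 10)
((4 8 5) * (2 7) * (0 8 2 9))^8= (0 8 5 4 2 7 9)= [8, 1, 7, 3, 2, 4, 6, 9, 5, 0]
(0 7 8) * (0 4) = (0 7 8 4) = [7, 1, 2, 3, 0, 5, 6, 8, 4]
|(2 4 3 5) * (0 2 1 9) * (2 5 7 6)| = |(0 5 1 9)(2 4 3 7 6)| = 20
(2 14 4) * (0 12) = (0 12)(2 14 4) = [12, 1, 14, 3, 2, 5, 6, 7, 8, 9, 10, 11, 0, 13, 4]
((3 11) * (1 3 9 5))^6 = [0, 3, 2, 11, 4, 1, 6, 7, 8, 5, 10, 9] = (1 3 11 9 5)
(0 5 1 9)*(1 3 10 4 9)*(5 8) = (0 8 5 3 10 4 9) = [8, 1, 2, 10, 9, 3, 6, 7, 5, 0, 4]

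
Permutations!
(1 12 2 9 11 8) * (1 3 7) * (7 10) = (1 12 2 9 11 8 3 10 7) = [0, 12, 9, 10, 4, 5, 6, 1, 3, 11, 7, 8, 2]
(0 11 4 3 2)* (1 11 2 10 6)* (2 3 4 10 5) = (0 3 5 2)(1 11 10 6) = [3, 11, 0, 5, 4, 2, 1, 7, 8, 9, 6, 10]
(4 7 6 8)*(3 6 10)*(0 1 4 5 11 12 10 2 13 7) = (0 1 4)(2 13 7)(3 6 8 5 11 12 10) = [1, 4, 13, 6, 0, 11, 8, 2, 5, 9, 3, 12, 10, 7]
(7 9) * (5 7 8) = (5 7 9 8) = [0, 1, 2, 3, 4, 7, 6, 9, 5, 8]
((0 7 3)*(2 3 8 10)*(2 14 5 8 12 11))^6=(5 10)(8 14)=[0, 1, 2, 3, 4, 10, 6, 7, 14, 9, 5, 11, 12, 13, 8]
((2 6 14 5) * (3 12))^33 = (2 6 14 5)(3 12) = [0, 1, 6, 12, 4, 2, 14, 7, 8, 9, 10, 11, 3, 13, 5]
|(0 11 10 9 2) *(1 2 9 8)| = 6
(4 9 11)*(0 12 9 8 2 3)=[12, 1, 3, 0, 8, 5, 6, 7, 2, 11, 10, 4, 9]=(0 12 9 11 4 8 2 3)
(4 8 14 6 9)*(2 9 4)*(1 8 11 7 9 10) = [0, 8, 10, 3, 11, 5, 4, 9, 14, 2, 1, 7, 12, 13, 6] = (1 8 14 6 4 11 7 9 2 10)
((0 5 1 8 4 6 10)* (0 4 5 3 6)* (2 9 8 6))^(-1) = [4, 5, 3, 0, 10, 8, 1, 7, 9, 2, 6] = (0 4 10 6 1 5 8 9 2 3)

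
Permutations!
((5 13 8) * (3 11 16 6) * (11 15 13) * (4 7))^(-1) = (3 6 16 11 5 8 13 15)(4 7) = [0, 1, 2, 6, 7, 8, 16, 4, 13, 9, 10, 5, 12, 15, 14, 3, 11]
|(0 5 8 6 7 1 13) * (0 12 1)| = 15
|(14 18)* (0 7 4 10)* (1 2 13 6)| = 4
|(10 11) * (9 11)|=|(9 11 10)|=3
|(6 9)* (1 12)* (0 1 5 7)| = |(0 1 12 5 7)(6 9)| = 10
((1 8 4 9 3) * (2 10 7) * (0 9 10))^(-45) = (10) = [0, 1, 2, 3, 4, 5, 6, 7, 8, 9, 10]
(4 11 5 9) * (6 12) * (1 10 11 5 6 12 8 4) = (12)(1 10 11 6 8 4 5 9) = [0, 10, 2, 3, 5, 9, 8, 7, 4, 1, 11, 6, 12]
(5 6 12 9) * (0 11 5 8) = (0 11 5 6 12 9 8) = [11, 1, 2, 3, 4, 6, 12, 7, 0, 8, 10, 5, 9]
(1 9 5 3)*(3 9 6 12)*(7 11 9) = (1 6 12 3)(5 7 11 9) = [0, 6, 2, 1, 4, 7, 12, 11, 8, 5, 10, 9, 3]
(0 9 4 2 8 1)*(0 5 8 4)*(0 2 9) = (1 5 8)(2 4 9) = [0, 5, 4, 3, 9, 8, 6, 7, 1, 2]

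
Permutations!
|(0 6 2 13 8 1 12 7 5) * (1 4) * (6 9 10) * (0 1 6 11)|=|(0 9 10 11)(1 12 7 5)(2 13 8 4 6)|=20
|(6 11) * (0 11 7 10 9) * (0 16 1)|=|(0 11 6 7 10 9 16 1)|=8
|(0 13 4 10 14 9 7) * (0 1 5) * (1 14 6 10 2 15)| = |(0 13 4 2 15 1 5)(6 10)(7 14 9)| = 42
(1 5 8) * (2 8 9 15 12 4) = [0, 5, 8, 3, 2, 9, 6, 7, 1, 15, 10, 11, 4, 13, 14, 12] = (1 5 9 15 12 4 2 8)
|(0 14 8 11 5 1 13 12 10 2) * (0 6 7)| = |(0 14 8 11 5 1 13 12 10 2 6 7)| = 12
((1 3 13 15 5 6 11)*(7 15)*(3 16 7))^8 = (1 16 7 15 5 6 11) = [0, 16, 2, 3, 4, 6, 11, 15, 8, 9, 10, 1, 12, 13, 14, 5, 7]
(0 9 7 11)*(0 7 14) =(0 9 14)(7 11) =[9, 1, 2, 3, 4, 5, 6, 11, 8, 14, 10, 7, 12, 13, 0]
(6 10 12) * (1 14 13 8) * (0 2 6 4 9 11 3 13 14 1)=[2, 1, 6, 13, 9, 5, 10, 7, 0, 11, 12, 3, 4, 8, 14]=(14)(0 2 6 10 12 4 9 11 3 13 8)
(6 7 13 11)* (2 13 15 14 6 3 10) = (2 13 11 3 10)(6 7 15 14) = [0, 1, 13, 10, 4, 5, 7, 15, 8, 9, 2, 3, 12, 11, 6, 14]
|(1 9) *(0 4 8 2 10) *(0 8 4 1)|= |(0 1 9)(2 10 8)|= 3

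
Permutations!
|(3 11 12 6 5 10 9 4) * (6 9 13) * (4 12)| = |(3 11 4)(5 10 13 6)(9 12)| = 12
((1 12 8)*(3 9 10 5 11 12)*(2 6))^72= [0, 1, 2, 3, 4, 5, 6, 7, 8, 9, 10, 11, 12]= (12)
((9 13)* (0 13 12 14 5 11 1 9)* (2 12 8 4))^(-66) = (1 14 4)(2 9 5)(8 11 12) = [0, 14, 9, 3, 1, 2, 6, 7, 11, 5, 10, 12, 8, 13, 4]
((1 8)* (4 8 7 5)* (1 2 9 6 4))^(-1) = (1 5 7)(2 8 4 6 9) = [0, 5, 8, 3, 6, 7, 9, 1, 4, 2]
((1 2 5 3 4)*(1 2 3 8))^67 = (1 3 4 2 5 8) = [0, 3, 5, 4, 2, 8, 6, 7, 1]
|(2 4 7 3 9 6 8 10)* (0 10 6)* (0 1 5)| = 18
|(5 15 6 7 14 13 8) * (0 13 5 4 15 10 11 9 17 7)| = |(0 13 8 4 15 6)(5 10 11 9 17 7 14)| = 42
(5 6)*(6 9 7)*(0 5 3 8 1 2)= [5, 2, 0, 8, 4, 9, 3, 6, 1, 7]= (0 5 9 7 6 3 8 1 2)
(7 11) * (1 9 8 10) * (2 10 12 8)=(1 9 2 10)(7 11)(8 12)=[0, 9, 10, 3, 4, 5, 6, 11, 12, 2, 1, 7, 8]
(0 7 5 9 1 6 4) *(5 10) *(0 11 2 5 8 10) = [7, 6, 5, 3, 11, 9, 4, 0, 10, 1, 8, 2] = (0 7)(1 6 4 11 2 5 9)(8 10)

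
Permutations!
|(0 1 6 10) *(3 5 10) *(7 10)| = |(0 1 6 3 5 7 10)| = 7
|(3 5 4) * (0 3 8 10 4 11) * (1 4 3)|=|(0 1 4 8 10 3 5 11)|=8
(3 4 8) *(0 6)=(0 6)(3 4 8)=[6, 1, 2, 4, 8, 5, 0, 7, 3]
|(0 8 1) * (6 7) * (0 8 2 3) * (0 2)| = 2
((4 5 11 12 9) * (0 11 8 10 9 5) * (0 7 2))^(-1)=[2, 1, 7, 3, 9, 12, 6, 4, 5, 10, 8, 0, 11]=(0 2 7 4 9 10 8 5 12 11)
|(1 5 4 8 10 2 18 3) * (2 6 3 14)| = 21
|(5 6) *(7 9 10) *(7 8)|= |(5 6)(7 9 10 8)|= 4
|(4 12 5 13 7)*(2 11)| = 10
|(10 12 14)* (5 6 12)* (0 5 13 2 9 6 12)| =|(0 5 12 14 10 13 2 9 6)| =9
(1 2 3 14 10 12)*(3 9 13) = [0, 2, 9, 14, 4, 5, 6, 7, 8, 13, 12, 11, 1, 3, 10] = (1 2 9 13 3 14 10 12)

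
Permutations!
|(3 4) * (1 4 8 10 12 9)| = 7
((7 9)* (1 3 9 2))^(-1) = (1 2 7 9 3) = [0, 2, 7, 1, 4, 5, 6, 9, 8, 3]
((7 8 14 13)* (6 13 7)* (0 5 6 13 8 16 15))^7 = (0 15 16 7 14 8 6 5) = [15, 1, 2, 3, 4, 0, 5, 14, 6, 9, 10, 11, 12, 13, 8, 16, 7]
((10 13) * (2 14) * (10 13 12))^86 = (14) = [0, 1, 2, 3, 4, 5, 6, 7, 8, 9, 10, 11, 12, 13, 14]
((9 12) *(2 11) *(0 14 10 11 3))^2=(0 10 2)(3 14 11)=[10, 1, 0, 14, 4, 5, 6, 7, 8, 9, 2, 3, 12, 13, 11]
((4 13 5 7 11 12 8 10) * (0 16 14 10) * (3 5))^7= (0 5 14 11 4 8 3 16 7 10 12 13)= [5, 1, 2, 16, 8, 14, 6, 10, 3, 9, 12, 4, 13, 0, 11, 15, 7]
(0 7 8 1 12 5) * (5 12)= (12)(0 7 8 1 5)= [7, 5, 2, 3, 4, 0, 6, 8, 1, 9, 10, 11, 12]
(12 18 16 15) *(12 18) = (15 18 16) = [0, 1, 2, 3, 4, 5, 6, 7, 8, 9, 10, 11, 12, 13, 14, 18, 15, 17, 16]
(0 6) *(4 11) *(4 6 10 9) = (0 10 9 4 11 6) = [10, 1, 2, 3, 11, 5, 0, 7, 8, 4, 9, 6]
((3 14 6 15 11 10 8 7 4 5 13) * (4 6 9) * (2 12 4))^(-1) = (2 9 14 3 13 5 4 12)(6 7 8 10 11 15) = [0, 1, 9, 13, 12, 4, 7, 8, 10, 14, 11, 15, 2, 5, 3, 6]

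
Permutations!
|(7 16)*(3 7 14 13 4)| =6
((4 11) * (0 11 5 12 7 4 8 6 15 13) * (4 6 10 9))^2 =[8, 1, 2, 3, 12, 7, 13, 15, 9, 5, 4, 10, 6, 11, 14, 0] =(0 8 9 5 7 15)(4 12 6 13 11 10)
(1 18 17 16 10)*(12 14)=(1 18 17 16 10)(12 14)=[0, 18, 2, 3, 4, 5, 6, 7, 8, 9, 1, 11, 14, 13, 12, 15, 10, 16, 17]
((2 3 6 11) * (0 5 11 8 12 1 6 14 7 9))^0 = (14) = [0, 1, 2, 3, 4, 5, 6, 7, 8, 9, 10, 11, 12, 13, 14]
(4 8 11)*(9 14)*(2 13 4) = (2 13 4 8 11)(9 14) = [0, 1, 13, 3, 8, 5, 6, 7, 11, 14, 10, 2, 12, 4, 9]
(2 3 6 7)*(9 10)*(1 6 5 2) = (1 6 7)(2 3 5)(9 10) = [0, 6, 3, 5, 4, 2, 7, 1, 8, 10, 9]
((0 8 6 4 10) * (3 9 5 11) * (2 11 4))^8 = (0 4 9 11 6)(2 8 10 5 3) = [4, 1, 8, 2, 9, 3, 0, 7, 10, 11, 5, 6]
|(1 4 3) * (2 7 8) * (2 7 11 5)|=6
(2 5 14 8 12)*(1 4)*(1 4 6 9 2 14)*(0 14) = (0 14 8 12)(1 6 9 2 5) = [14, 6, 5, 3, 4, 1, 9, 7, 12, 2, 10, 11, 0, 13, 8]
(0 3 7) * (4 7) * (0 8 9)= (0 3 4 7 8 9)= [3, 1, 2, 4, 7, 5, 6, 8, 9, 0]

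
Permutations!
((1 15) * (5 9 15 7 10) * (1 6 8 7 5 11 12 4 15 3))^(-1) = (1 3 9 5)(4 12 11 10 7 8 6 15) = [0, 3, 2, 9, 12, 1, 15, 8, 6, 5, 7, 10, 11, 13, 14, 4]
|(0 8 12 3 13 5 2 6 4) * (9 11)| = 18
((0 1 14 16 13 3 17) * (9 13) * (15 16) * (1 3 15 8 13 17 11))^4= (0 14 16 3 8 9 11 13 17 1 15)= [14, 15, 2, 8, 4, 5, 6, 7, 9, 11, 10, 13, 12, 17, 16, 0, 3, 1]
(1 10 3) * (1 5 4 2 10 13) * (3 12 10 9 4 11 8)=(1 13)(2 9 4)(3 5 11 8)(10 12)=[0, 13, 9, 5, 2, 11, 6, 7, 3, 4, 12, 8, 10, 1]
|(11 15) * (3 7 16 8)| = |(3 7 16 8)(11 15)| = 4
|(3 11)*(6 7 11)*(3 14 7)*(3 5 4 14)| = 7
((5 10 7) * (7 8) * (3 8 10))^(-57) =(10)(3 5 7 8) =[0, 1, 2, 5, 4, 7, 6, 8, 3, 9, 10]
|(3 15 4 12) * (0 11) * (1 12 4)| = 4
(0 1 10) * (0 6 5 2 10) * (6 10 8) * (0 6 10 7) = (0 1 6 5 2 8 10 7) = [1, 6, 8, 3, 4, 2, 5, 0, 10, 9, 7]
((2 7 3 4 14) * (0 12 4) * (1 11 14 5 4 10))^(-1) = [3, 10, 14, 7, 5, 4, 6, 2, 8, 9, 12, 1, 0, 13, 11] = (0 3 7 2 14 11 1 10 12)(4 5)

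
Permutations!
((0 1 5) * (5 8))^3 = (0 5 8 1) = [5, 0, 2, 3, 4, 8, 6, 7, 1]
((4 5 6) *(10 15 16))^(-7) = (4 6 5)(10 16 15) = [0, 1, 2, 3, 6, 4, 5, 7, 8, 9, 16, 11, 12, 13, 14, 10, 15]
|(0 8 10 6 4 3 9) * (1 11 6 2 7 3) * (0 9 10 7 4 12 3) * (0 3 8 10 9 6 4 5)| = 12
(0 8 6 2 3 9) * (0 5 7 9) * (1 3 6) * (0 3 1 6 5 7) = (0 8 6 2 5)(7 9) = [8, 1, 5, 3, 4, 0, 2, 9, 6, 7]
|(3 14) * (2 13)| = 2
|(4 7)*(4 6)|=3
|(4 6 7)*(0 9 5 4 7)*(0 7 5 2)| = |(0 9 2)(4 6 7 5)| = 12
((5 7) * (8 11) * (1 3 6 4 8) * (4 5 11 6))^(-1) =(1 11 7 5 6 8 4 3) =[0, 11, 2, 1, 3, 6, 8, 5, 4, 9, 10, 7]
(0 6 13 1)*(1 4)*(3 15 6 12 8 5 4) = (0 12 8 5 4 1)(3 15 6 13) = [12, 0, 2, 15, 1, 4, 13, 7, 5, 9, 10, 11, 8, 3, 14, 6]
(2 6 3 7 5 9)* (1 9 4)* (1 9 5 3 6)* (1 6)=(1 5 4 9 2 6)(3 7)=[0, 5, 6, 7, 9, 4, 1, 3, 8, 2]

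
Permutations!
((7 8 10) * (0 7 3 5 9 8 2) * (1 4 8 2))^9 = [2, 7, 9, 10, 1, 3, 6, 0, 4, 5, 8] = (0 2 9 5 3 10 8 4 1 7)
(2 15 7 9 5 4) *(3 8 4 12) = (2 15 7 9 5 12 3 8 4) = [0, 1, 15, 8, 2, 12, 6, 9, 4, 5, 10, 11, 3, 13, 14, 7]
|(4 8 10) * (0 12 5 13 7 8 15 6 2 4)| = 28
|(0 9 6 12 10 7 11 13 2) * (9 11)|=|(0 11 13 2)(6 12 10 7 9)|=20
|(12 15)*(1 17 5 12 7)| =6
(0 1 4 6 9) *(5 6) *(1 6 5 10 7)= [6, 4, 2, 3, 10, 5, 9, 1, 8, 0, 7]= (0 6 9)(1 4 10 7)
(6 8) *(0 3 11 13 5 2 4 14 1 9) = (0 3 11 13 5 2 4 14 1 9)(6 8) = [3, 9, 4, 11, 14, 2, 8, 7, 6, 0, 10, 13, 12, 5, 1]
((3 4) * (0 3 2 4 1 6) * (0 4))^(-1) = (0 2 4 6 1 3) = [2, 3, 4, 0, 6, 5, 1]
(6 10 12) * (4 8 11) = [0, 1, 2, 3, 8, 5, 10, 7, 11, 9, 12, 4, 6] = (4 8 11)(6 10 12)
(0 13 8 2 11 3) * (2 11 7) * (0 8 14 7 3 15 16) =(0 13 14 7 2 3 8 11 15 16) =[13, 1, 3, 8, 4, 5, 6, 2, 11, 9, 10, 15, 12, 14, 7, 16, 0]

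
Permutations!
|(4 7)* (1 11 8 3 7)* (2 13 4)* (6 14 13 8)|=12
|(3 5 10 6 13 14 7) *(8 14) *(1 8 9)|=10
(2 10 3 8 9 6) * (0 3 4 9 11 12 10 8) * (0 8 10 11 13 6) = (0 3 8 13 6 2 10 4 9)(11 12) = [3, 1, 10, 8, 9, 5, 2, 7, 13, 0, 4, 12, 11, 6]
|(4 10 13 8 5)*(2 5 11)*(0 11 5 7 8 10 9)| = |(0 11 2 7 8 5 4 9)(10 13)| = 8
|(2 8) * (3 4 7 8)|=5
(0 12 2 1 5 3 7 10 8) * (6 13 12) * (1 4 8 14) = (0 6 13 12 2 4 8)(1 5 3 7 10 14) = [6, 5, 4, 7, 8, 3, 13, 10, 0, 9, 14, 11, 2, 12, 1]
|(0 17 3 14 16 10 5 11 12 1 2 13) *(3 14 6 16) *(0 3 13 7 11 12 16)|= 24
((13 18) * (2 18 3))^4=(18)=[0, 1, 2, 3, 4, 5, 6, 7, 8, 9, 10, 11, 12, 13, 14, 15, 16, 17, 18]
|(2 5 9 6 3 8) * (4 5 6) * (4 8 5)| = 6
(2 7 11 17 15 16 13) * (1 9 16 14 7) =(1 9 16 13 2)(7 11 17 15 14) =[0, 9, 1, 3, 4, 5, 6, 11, 8, 16, 10, 17, 12, 2, 7, 14, 13, 15]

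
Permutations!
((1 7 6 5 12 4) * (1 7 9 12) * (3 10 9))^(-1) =(1 5 6 7 4 12 9 10 3) =[0, 5, 2, 1, 12, 6, 7, 4, 8, 10, 3, 11, 9]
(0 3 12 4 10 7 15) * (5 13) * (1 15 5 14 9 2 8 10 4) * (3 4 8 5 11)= [4, 15, 5, 12, 8, 13, 6, 11, 10, 2, 7, 3, 1, 14, 9, 0]= (0 4 8 10 7 11 3 12 1 15)(2 5 13 14 9)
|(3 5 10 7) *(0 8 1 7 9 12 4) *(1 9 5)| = |(0 8 9 12 4)(1 7 3)(5 10)| = 30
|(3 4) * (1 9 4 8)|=5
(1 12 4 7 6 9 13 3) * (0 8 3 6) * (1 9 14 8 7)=(0 7)(1 12 4)(3 9 13 6 14 8)=[7, 12, 2, 9, 1, 5, 14, 0, 3, 13, 10, 11, 4, 6, 8]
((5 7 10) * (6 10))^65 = (5 7 6 10) = [0, 1, 2, 3, 4, 7, 10, 6, 8, 9, 5]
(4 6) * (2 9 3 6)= (2 9 3 6 4)= [0, 1, 9, 6, 2, 5, 4, 7, 8, 3]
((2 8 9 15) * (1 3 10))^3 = [0, 1, 15, 3, 4, 5, 6, 7, 2, 8, 10, 11, 12, 13, 14, 9] = (2 15 9 8)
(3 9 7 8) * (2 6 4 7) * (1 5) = (1 5)(2 6 4 7 8 3 9) = [0, 5, 6, 9, 7, 1, 4, 8, 3, 2]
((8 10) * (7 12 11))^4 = (7 12 11) = [0, 1, 2, 3, 4, 5, 6, 12, 8, 9, 10, 7, 11]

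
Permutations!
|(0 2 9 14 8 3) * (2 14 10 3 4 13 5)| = |(0 14 8 4 13 5 2 9 10 3)| = 10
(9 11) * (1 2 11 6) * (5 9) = [0, 2, 11, 3, 4, 9, 1, 7, 8, 6, 10, 5] = (1 2 11 5 9 6)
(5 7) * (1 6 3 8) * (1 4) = [0, 6, 2, 8, 1, 7, 3, 5, 4] = (1 6 3 8 4)(5 7)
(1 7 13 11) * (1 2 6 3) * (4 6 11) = (1 7 13 4 6 3)(2 11) = [0, 7, 11, 1, 6, 5, 3, 13, 8, 9, 10, 2, 12, 4]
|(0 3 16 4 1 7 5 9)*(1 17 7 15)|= |(0 3 16 4 17 7 5 9)(1 15)|= 8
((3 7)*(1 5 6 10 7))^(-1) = (1 3 7 10 6 5) = [0, 3, 2, 7, 4, 1, 5, 10, 8, 9, 6]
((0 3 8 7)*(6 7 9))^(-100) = (0 8 6)(3 9 7) = [8, 1, 2, 9, 4, 5, 0, 3, 6, 7]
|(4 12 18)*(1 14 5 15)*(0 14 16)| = 6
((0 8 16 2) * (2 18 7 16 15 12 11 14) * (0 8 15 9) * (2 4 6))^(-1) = [9, 1, 6, 3, 14, 5, 4, 18, 2, 8, 10, 12, 15, 13, 11, 0, 7, 17, 16] = (0 9 8 2 6 4 14 11 12 15)(7 18 16)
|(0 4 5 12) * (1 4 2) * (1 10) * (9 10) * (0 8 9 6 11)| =|(0 2 6 11)(1 4 5 12 8 9 10)| =28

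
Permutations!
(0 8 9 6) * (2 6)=(0 8 9 2 6)=[8, 1, 6, 3, 4, 5, 0, 7, 9, 2]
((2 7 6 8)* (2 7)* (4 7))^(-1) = (4 8 6 7) = [0, 1, 2, 3, 8, 5, 7, 4, 6]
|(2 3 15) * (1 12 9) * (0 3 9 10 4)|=9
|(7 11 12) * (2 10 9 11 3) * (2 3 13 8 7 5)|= |(2 10 9 11 12 5)(7 13 8)|= 6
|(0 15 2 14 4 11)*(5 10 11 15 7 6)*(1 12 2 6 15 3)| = |(0 7 15 6 5 10 11)(1 12 2 14 4 3)| = 42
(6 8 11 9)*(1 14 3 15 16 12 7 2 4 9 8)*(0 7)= [7, 14, 4, 15, 9, 5, 1, 2, 11, 6, 10, 8, 0, 13, 3, 16, 12]= (0 7 2 4 9 6 1 14 3 15 16 12)(8 11)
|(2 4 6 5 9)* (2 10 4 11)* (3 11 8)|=|(2 8 3 11)(4 6 5 9 10)|=20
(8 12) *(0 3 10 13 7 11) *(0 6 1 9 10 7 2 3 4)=(0 4)(1 9 10 13 2 3 7 11 6)(8 12)=[4, 9, 3, 7, 0, 5, 1, 11, 12, 10, 13, 6, 8, 2]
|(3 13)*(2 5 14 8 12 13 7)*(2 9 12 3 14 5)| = |(3 7 9 12 13 14 8)| = 7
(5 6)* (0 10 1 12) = [10, 12, 2, 3, 4, 6, 5, 7, 8, 9, 1, 11, 0] = (0 10 1 12)(5 6)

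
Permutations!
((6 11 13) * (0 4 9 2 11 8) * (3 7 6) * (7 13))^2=(13)(0 9 11 6)(2 7 8 4)=[9, 1, 7, 3, 2, 5, 0, 8, 4, 11, 10, 6, 12, 13]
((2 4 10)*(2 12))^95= [0, 1, 12, 3, 2, 5, 6, 7, 8, 9, 4, 11, 10]= (2 12 10 4)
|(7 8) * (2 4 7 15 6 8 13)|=|(2 4 7 13)(6 8 15)|=12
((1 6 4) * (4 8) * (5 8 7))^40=(1 8 7)(4 5 6)=[0, 8, 2, 3, 5, 6, 4, 1, 7]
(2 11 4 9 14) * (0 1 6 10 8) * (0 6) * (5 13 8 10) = (0 1)(2 11 4 9 14)(5 13 8 6) = [1, 0, 11, 3, 9, 13, 5, 7, 6, 14, 10, 4, 12, 8, 2]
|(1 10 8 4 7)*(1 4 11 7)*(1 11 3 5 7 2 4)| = |(1 10 8 3 5 7)(2 4 11)| = 6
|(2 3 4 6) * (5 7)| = 4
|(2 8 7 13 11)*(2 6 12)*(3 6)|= |(2 8 7 13 11 3 6 12)|= 8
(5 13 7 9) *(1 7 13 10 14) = (1 7 9 5 10 14) = [0, 7, 2, 3, 4, 10, 6, 9, 8, 5, 14, 11, 12, 13, 1]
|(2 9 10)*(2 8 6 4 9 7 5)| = |(2 7 5)(4 9 10 8 6)| = 15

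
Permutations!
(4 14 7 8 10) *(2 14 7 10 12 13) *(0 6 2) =[6, 1, 14, 3, 7, 5, 2, 8, 12, 9, 4, 11, 13, 0, 10] =(0 6 2 14 10 4 7 8 12 13)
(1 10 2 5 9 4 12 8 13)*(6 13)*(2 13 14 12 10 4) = (1 4 10 13)(2 5 9)(6 14 12 8) = [0, 4, 5, 3, 10, 9, 14, 7, 6, 2, 13, 11, 8, 1, 12]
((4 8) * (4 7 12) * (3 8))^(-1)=[0, 1, 2, 4, 12, 5, 6, 8, 3, 9, 10, 11, 7]=(3 4 12 7 8)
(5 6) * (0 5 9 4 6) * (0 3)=(0 5 3)(4 6 9)=[5, 1, 2, 0, 6, 3, 9, 7, 8, 4]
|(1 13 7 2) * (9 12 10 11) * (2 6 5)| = 12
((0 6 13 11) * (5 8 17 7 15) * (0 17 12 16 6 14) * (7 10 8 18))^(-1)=(0 14)(5 15 7 18)(6 16 12 8 10 17 11 13)=[14, 1, 2, 3, 4, 15, 16, 18, 10, 9, 17, 13, 8, 6, 0, 7, 12, 11, 5]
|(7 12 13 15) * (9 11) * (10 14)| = |(7 12 13 15)(9 11)(10 14)| = 4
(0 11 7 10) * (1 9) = (0 11 7 10)(1 9) = [11, 9, 2, 3, 4, 5, 6, 10, 8, 1, 0, 7]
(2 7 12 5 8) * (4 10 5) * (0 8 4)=(0 8 2 7 12)(4 10 5)=[8, 1, 7, 3, 10, 4, 6, 12, 2, 9, 5, 11, 0]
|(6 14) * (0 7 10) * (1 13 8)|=6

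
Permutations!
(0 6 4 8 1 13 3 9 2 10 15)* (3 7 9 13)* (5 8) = [6, 3, 10, 13, 5, 8, 4, 9, 1, 2, 15, 11, 12, 7, 14, 0] = (0 6 4 5 8 1 3 13 7 9 2 10 15)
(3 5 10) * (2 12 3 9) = [0, 1, 12, 5, 4, 10, 6, 7, 8, 2, 9, 11, 3] = (2 12 3 5 10 9)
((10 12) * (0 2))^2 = (12) = [0, 1, 2, 3, 4, 5, 6, 7, 8, 9, 10, 11, 12]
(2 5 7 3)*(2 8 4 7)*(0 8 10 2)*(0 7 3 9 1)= [8, 0, 5, 10, 3, 7, 6, 9, 4, 1, 2]= (0 8 4 3 10 2 5 7 9 1)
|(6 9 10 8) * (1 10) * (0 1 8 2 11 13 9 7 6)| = |(0 1 10 2 11 13 9 8)(6 7)| = 8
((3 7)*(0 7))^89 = (0 3 7) = [3, 1, 2, 7, 4, 5, 6, 0]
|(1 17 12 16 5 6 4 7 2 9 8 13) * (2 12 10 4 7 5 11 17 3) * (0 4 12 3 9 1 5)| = 90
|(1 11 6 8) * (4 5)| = |(1 11 6 8)(4 5)| = 4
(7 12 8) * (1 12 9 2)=(1 12 8 7 9 2)=[0, 12, 1, 3, 4, 5, 6, 9, 7, 2, 10, 11, 8]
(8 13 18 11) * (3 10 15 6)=(3 10 15 6)(8 13 18 11)=[0, 1, 2, 10, 4, 5, 3, 7, 13, 9, 15, 8, 12, 18, 14, 6, 16, 17, 11]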